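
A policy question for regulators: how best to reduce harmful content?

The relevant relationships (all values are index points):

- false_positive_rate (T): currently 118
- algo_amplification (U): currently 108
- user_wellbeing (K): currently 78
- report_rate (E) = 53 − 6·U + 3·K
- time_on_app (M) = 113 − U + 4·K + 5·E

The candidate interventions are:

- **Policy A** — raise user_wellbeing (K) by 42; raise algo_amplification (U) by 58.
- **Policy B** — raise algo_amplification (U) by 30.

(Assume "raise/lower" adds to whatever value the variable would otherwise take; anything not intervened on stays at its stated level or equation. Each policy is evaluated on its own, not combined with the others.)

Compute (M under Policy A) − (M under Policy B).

-70

Policy A (K + 42, U + 58):
  U = 108 + 58 = 166
  K = 78 + 42 = 120
  E = 53 − 6·166 + 3·120 = -583
  M = 113 − 166 + 4·120 + 5·(-583) = -2488
Policy B (U + 30):
  U = 108 + 30 = 138
  K = 78
  E = 53 − 6·138 + 3·78 = -541
  M = 113 − 138 + 4·78 + 5·(-541) = -2418
M: -2488 − (-2418) = -70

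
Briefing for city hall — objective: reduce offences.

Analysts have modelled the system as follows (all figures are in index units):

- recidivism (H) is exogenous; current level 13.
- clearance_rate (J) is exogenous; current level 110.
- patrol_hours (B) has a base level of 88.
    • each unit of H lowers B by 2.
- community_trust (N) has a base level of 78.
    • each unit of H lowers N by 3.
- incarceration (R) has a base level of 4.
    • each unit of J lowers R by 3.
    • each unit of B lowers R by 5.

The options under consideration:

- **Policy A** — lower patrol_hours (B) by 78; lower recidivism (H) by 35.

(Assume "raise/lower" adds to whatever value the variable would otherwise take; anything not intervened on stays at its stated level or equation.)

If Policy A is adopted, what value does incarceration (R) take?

-596

Policy A (B − 78, H − 35):
  H = 13 − 35 = -22
  J = 110
  B = 88 − 2·(-22) (−78 from intervention) = 54
  R = 4 − 3·110 − 5·54 = -596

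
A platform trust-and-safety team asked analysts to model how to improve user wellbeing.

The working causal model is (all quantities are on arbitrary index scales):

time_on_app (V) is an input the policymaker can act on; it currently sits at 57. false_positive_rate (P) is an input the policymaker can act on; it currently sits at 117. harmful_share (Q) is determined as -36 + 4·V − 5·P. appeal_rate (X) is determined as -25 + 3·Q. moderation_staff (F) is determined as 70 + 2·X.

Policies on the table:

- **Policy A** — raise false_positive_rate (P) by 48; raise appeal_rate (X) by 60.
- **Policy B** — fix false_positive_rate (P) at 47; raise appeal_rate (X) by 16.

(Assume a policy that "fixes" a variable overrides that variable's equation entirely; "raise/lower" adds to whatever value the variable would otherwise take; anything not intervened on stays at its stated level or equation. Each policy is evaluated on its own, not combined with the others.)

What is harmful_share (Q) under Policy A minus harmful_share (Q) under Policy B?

Policy A (P + 48, X + 60):
  V = 57
  P = 117 + 48 = 165
  Q = -36 + 4·57 − 5·165 = -633
Policy B (P := 47, X + 16):
  V = 57
  P = 47
  Q = -36 + 4·57 − 5·47 = -43
Q: -633 − (-43) = -590

-590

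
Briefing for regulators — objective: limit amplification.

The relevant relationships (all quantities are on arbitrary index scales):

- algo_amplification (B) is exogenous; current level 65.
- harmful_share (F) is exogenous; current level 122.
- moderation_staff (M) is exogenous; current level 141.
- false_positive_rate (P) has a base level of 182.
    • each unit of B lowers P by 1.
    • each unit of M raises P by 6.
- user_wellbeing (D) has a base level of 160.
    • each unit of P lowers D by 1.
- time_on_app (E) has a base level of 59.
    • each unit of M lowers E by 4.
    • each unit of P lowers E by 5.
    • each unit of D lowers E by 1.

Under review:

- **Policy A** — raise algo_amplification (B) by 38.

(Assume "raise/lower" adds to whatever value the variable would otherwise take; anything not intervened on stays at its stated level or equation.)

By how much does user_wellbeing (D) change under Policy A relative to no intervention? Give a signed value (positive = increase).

38

Baseline:
  B = 65
  M = 141
  P = 182 − 65 + 6·141 = 963
  D = 160 − 963 = -803
Policy A (B + 38):
  B = 65 + 38 = 103
  M = 141
  P = 182 − 103 + 6·141 = 925
  D = 160 − 925 = -765
Change in D: -765 − (-803) = 38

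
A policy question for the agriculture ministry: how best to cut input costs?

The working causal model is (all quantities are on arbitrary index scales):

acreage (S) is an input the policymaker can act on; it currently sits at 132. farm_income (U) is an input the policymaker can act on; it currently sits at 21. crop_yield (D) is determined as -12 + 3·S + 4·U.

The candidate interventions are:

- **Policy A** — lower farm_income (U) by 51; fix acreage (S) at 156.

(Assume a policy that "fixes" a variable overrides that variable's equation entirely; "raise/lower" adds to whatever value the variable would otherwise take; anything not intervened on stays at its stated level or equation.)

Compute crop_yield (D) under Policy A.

336

Policy A (U − 51, S := 156):
  S = 156
  U = 21 − 51 = -30
  D = -12 + 3·156 + 4·(-30) = 336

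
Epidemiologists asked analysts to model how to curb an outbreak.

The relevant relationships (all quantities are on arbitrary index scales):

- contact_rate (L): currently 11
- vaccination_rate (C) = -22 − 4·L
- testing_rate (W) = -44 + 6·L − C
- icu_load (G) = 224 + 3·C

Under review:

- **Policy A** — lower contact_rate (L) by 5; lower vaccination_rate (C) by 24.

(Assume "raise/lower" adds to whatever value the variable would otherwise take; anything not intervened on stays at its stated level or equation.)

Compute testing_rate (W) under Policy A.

62

Policy A (L − 5, C − 24):
  L = 11 − 5 = 6
  C = -22 − 4·6 (−24 from intervention) = -70
  W = -44 + 6·6 − (-70) = 62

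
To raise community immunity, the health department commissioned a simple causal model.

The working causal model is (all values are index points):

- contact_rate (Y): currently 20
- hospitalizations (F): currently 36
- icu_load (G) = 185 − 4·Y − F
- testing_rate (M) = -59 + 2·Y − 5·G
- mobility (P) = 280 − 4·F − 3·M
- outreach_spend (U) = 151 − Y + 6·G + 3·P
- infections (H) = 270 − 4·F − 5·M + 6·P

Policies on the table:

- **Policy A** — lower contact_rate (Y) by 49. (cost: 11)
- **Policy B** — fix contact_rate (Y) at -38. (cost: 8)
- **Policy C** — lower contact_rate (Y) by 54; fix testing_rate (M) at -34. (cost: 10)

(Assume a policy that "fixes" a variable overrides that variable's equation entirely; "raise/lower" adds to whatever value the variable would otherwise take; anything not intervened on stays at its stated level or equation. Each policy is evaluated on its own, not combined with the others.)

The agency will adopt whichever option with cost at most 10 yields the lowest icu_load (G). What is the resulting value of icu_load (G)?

285

Policy B (Y := -38):
  Y = -38
  F = 36
  G = 185 − 4·(-38) − 36 = 301
Policy C (Y − 54, M := -34):
  Y = 20 − 54 = -34
  F = 36
  G = 185 − 4·(-34) − 36 = 285
Comparing — Policy B: G=301, Policy C: G=285. Lowest is 285 (Policy C).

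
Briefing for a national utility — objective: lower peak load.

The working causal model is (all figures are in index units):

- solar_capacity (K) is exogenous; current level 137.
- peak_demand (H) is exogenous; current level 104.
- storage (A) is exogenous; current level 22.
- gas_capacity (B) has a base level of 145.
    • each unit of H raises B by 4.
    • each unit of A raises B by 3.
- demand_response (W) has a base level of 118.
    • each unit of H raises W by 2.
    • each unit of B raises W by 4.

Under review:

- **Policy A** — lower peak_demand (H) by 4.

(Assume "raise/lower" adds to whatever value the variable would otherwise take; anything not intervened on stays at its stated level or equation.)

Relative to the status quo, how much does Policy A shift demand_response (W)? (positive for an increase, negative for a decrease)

Baseline:
  H = 104
  A = 22
  B = 145 + 4·104 + 3·22 = 627
  W = 118 + 2·104 + 4·627 = 2834
Policy A (H − 4):
  H = 104 − 4 = 100
  A = 22
  B = 145 + 4·100 + 3·22 = 611
  W = 118 + 2·100 + 4·611 = 2762
Change in W: 2762 − 2834 = -72

-72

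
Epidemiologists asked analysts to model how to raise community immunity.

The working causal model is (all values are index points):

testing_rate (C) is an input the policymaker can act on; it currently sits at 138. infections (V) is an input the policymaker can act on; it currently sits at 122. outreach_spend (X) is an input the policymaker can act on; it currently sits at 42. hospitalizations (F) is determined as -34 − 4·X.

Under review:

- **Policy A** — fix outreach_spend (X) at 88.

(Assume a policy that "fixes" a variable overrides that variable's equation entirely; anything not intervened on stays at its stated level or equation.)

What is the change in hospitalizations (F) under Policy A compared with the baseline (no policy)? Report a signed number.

-184

Baseline:
  X = 42
  F = -34 − 4·42 = -202
Policy A (X := 88):
  X = 88
  F = -34 − 4·88 = -386
Change in F: -386 − (-202) = -184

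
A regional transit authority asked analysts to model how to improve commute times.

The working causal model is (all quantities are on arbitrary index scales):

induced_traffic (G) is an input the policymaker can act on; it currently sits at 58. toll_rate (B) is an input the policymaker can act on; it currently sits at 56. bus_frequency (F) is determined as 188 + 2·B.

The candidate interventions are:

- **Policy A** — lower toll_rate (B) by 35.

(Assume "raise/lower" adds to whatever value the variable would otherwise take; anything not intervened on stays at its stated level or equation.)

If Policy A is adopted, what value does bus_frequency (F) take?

Policy A (B − 35):
  B = 56 − 35 = 21
  F = 188 + 2·21 = 230

230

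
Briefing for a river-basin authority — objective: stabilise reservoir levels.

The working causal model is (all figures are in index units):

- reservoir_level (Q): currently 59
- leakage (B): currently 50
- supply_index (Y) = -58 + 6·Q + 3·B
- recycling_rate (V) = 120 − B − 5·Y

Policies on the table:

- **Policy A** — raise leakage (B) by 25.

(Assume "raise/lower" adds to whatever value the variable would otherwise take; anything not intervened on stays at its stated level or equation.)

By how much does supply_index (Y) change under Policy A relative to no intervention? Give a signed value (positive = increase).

Baseline:
  Q = 59
  B = 50
  Y = -58 + 6·59 + 3·50 = 446
Policy A (B + 25):
  Q = 59
  B = 50 + 25 = 75
  Y = -58 + 6·59 + 3·75 = 521
Change in Y: 521 − 446 = 75

75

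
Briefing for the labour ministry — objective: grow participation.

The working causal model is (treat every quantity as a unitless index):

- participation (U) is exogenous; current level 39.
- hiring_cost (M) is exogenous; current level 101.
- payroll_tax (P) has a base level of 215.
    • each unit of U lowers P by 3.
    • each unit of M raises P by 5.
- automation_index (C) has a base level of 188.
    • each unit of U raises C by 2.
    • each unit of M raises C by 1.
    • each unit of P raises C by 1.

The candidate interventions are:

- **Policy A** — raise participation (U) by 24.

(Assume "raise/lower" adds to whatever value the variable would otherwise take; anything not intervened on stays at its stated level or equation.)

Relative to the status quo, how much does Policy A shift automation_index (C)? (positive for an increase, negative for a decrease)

-24

Baseline:
  U = 39
  M = 101
  P = 215 − 3·39 + 5·101 = 603
  C = 188 + 2·39 + 101 + 603 = 970
Policy A (U + 24):
  U = 39 + 24 = 63
  M = 101
  P = 215 − 3·63 + 5·101 = 531
  C = 188 + 2·63 + 101 + 531 = 946
Change in C: 946 − 970 = -24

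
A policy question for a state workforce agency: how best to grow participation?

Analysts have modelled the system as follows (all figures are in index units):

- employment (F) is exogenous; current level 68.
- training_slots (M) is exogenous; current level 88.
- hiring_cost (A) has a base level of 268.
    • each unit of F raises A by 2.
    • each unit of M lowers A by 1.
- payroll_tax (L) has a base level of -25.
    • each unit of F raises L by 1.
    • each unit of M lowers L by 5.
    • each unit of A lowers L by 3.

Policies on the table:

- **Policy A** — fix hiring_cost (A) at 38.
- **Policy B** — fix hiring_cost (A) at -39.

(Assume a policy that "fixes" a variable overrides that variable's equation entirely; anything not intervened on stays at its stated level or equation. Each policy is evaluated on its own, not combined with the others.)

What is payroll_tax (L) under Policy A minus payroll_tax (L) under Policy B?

Policy A (A := 38):
  F = 68
  M = 88
  A = 38
  L = -25 + 68 − 5·88 − 3·38 = -511
Policy B (A := -39):
  F = 68
  M = 88
  A = -39
  L = -25 + 68 − 5·88 − 3·(-39) = -280
L: -511 − (-280) = -231

-231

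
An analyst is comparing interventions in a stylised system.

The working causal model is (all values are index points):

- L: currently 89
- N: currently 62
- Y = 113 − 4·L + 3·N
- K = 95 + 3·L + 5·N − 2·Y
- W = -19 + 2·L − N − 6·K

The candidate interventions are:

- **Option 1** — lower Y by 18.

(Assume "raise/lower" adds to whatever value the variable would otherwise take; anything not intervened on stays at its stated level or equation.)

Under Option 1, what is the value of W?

-4835

Option 1 (Y − 18):
  L = 89
  N = 62
  Y = 113 − 4·89 + 3·62 (−18 from intervention) = -75
  K = 95 + 3·89 + 5·62 − 2·(-75) = 822
  W = -19 + 2·89 − 62 − 6·822 = -4835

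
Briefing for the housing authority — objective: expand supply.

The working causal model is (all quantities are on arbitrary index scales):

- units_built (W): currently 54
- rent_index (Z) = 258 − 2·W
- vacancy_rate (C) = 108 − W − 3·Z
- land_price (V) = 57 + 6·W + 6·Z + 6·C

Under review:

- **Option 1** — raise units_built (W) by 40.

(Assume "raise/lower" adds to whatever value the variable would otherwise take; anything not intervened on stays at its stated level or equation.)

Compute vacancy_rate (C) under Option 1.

-196

Option 1 (W + 40):
  W = 54 + 40 = 94
  Z = 258 − 2·94 = 70
  C = 108 − 94 − 3·70 = -196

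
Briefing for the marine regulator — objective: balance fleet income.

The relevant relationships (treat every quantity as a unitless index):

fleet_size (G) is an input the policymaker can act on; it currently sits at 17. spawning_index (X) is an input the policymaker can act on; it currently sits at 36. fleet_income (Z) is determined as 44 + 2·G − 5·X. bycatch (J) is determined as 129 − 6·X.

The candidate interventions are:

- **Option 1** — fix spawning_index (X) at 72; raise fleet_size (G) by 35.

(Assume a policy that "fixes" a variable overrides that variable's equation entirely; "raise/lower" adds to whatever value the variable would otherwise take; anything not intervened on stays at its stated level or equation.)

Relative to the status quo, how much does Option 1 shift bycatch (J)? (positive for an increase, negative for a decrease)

-216

Baseline:
  X = 36
  J = 129 − 6·36 = -87
Option 1 (X := 72, G + 35):
  X = 72
  J = 129 − 6·72 = -303
Change in J: -303 − (-87) = -216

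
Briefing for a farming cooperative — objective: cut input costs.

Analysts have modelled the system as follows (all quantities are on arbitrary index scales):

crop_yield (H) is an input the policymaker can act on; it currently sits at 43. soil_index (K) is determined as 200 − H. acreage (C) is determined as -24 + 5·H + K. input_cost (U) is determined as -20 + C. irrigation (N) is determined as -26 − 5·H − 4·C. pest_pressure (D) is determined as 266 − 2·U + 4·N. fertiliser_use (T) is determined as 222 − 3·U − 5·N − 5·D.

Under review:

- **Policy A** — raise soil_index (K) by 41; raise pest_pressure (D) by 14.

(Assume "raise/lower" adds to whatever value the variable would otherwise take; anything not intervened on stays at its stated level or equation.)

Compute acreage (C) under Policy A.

Policy A (K + 41, D + 14):
  H = 43
  K = 200 − 43 (+41 from intervention) = 198
  C = -24 + 5·43 + 198 = 389

389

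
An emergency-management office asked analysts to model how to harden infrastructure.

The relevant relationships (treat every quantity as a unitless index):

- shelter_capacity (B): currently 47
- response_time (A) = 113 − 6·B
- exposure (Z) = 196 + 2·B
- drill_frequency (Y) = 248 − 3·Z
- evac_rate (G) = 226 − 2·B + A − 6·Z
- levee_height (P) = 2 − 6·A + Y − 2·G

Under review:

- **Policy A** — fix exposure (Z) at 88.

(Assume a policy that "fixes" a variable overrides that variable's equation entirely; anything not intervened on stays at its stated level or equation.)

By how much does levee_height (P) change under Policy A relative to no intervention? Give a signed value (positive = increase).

-1818

Baseline:
  B = 47
  A = 113 − 6·47 = -169
  Z = 196 + 2·47 = 290
  Y = 248 − 3·290 = -622
  G = 226 − 2·47 + (-169) − 6·290 = -1777
  P = 2 − 6·(-169) + (-622) − 2·(-1777) = 3948
Policy A (Z := 88):
  B = 47
  A = 113 − 6·47 = -169
  Z = 88
  Y = 248 − 3·88 = -16
  G = 226 − 2·47 + (-169) − 6·88 = -565
  P = 2 − 6·(-169) + (-16) − 2·(-565) = 2130
Change in P: 2130 − 3948 = -1818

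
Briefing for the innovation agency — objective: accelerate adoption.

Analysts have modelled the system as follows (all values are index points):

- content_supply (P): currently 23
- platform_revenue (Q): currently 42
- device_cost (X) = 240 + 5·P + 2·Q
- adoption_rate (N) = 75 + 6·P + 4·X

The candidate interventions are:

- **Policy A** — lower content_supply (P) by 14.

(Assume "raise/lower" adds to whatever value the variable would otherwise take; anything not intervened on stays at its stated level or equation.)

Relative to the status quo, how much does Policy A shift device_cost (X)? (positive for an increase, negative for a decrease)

-70

Baseline:
  P = 23
  Q = 42
  X = 240 + 5·23 + 2·42 = 439
Policy A (P − 14):
  P = 23 − 14 = 9
  Q = 42
  X = 240 + 5·9 + 2·42 = 369
Change in X: 369 − 439 = -70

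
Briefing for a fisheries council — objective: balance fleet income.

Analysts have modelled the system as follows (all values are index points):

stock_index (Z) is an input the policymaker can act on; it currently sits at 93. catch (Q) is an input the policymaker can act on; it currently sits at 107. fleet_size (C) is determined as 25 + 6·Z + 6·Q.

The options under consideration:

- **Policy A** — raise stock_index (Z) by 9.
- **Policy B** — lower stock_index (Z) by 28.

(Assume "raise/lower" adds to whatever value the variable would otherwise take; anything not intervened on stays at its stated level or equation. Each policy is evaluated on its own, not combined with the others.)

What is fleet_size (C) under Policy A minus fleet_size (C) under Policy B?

Policy A (Z + 9):
  Z = 93 + 9 = 102
  Q = 107
  C = 25 + 6·102 + 6·107 = 1279
Policy B (Z − 28):
  Z = 93 − 28 = 65
  Q = 107
  C = 25 + 6·65 + 6·107 = 1057
C: 1279 − 1057 = 222

222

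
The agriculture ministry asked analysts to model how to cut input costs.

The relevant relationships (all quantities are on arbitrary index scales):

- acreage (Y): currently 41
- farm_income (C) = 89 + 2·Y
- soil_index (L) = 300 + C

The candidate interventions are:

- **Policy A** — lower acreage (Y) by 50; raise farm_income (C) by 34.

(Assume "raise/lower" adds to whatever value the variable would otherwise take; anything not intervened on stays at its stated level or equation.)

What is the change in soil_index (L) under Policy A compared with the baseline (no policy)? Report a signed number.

-66

Baseline:
  Y = 41
  C = 89 + 2·41 = 171
  L = 300 + 171 = 471
Policy A (Y − 50, C + 34):
  Y = 41 − 50 = -9
  C = 89 + 2·(-9) (+34 from intervention) = 105
  L = 300 + 105 = 405
Change in L: 405 − 471 = -66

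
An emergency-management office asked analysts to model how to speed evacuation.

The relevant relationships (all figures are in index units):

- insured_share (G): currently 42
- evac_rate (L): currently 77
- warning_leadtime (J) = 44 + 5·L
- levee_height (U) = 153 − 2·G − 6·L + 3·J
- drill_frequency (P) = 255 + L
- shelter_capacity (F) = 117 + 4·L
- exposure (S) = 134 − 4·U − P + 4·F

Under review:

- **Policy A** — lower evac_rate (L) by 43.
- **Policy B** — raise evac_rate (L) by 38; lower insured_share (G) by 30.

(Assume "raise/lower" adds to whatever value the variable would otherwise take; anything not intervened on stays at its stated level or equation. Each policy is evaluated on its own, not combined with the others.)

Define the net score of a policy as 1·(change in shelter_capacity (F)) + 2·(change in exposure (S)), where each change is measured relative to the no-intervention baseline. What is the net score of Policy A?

Baseline:
  G = 42
  L = 77
  J = 44 + 5·77 = 429
  U = 153 − 2·42 − 6·77 + 3·429 = 894
  P = 255 + 77 = 332
  F = 117 + 4·77 = 425
  S = 134 − 4·894 − 332 + 4·425 = -2074
Policy A (L − 43):
  G = 42
  L = 77 − 43 = 34
  J = 44 + 5·34 = 214
  U = 153 − 2·42 − 6·34 + 3·214 = 507
  P = 255 + 34 = 289
  F = 117 + 4·34 = 253
  S = 134 − 4·507 − 289 + 4·253 = -1171
ΔF = 253 − 425 = -172; ΔS = -1171 − (-2074) = 903
Score = 1·(-172) + 2·903 = 1634

1634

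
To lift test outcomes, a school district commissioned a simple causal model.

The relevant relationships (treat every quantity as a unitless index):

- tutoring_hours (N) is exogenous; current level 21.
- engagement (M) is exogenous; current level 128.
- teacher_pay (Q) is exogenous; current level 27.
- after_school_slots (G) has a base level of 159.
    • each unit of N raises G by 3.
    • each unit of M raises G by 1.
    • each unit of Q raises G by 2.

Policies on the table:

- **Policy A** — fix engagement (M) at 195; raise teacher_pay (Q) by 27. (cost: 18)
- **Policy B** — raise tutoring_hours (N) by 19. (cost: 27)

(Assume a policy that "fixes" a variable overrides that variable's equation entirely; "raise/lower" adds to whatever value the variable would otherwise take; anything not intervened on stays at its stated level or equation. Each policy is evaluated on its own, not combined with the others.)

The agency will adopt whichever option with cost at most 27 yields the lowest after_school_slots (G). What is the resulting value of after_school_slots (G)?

Policy A (M := 195, Q + 27):
  N = 21
  M = 195
  Q = 27 + 27 = 54
  G = 159 + 3·21 + 195 + 2·54 = 525
Policy B (N + 19):
  N = 21 + 19 = 40
  M = 128
  Q = 27
  G = 159 + 3·40 + 128 + 2·27 = 461
Comparing — Policy A: G=525, Policy B: G=461. Lowest is 461 (Policy B).

461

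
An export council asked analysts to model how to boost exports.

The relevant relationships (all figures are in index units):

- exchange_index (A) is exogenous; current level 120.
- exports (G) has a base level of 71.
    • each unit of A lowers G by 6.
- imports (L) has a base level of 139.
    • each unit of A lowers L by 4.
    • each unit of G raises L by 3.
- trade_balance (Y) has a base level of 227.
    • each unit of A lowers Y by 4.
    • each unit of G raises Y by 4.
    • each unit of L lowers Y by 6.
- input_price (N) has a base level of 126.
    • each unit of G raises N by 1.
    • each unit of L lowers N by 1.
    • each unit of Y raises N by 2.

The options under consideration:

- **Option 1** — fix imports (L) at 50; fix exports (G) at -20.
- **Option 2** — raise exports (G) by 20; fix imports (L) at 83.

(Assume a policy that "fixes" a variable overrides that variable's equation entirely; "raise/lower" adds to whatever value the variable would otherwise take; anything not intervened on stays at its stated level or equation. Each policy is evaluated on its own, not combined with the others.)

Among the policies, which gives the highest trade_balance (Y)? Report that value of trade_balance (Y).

-633

Option 1 (L := 50, G := -20):
  A = 120
  G = -20
  L = 50
  Y = 227 − 4·120 + 4·(-20) − 6·50 = -633
Option 2 (G + 20, L := 83):
  A = 120
  G = 71 − 6·120 (+20 from intervention) = -629
  L = 83
  Y = 227 − 4·120 + 4·(-629) − 6·83 = -3267
Comparing — Option 1: Y=-633, Option 2: Y=-3267. Highest is -633 (Option 1).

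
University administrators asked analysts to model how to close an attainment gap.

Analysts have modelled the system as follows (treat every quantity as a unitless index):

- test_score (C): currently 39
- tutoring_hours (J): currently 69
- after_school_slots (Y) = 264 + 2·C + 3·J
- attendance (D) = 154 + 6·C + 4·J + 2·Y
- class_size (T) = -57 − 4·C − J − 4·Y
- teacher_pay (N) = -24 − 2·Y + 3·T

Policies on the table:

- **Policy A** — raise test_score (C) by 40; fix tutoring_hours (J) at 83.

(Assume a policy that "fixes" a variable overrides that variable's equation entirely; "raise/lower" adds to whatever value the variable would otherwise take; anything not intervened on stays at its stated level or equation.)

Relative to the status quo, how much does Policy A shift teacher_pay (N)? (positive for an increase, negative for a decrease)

Baseline:
  C = 39
  J = 69
  Y = 264 + 2·39 + 3·69 = 549
  T = -57 − 4·39 − 69 − 4·549 = -2478
  N = -24 − 2·549 + 3·(-2478) = -8556
Policy A (C + 40, J := 83):
  C = 39 + 40 = 79
  J = 83
  Y = 264 + 2·79 + 3·83 = 671
  T = -57 − 4·79 − 83 − 4·671 = -3140
  N = -24 − 2·671 + 3·(-3140) = -10786
Change in N: -10786 − (-8556) = -2230

-2230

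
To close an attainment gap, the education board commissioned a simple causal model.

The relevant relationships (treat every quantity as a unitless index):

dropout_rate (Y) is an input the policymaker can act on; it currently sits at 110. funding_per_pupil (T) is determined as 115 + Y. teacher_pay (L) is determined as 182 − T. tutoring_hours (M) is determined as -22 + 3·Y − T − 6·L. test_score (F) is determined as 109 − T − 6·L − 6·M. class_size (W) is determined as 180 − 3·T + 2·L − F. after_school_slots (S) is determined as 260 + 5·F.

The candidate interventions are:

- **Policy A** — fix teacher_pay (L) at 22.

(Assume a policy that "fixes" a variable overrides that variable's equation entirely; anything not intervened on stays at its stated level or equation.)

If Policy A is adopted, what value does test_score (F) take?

46

Policy A (L := 22):
  Y = 110
  T = 115 + 110 = 225
  L = 22
  M = -22 + 3·110 − 225 − 6·22 = -49
  F = 109 − 225 − 6·22 − 6·(-49) = 46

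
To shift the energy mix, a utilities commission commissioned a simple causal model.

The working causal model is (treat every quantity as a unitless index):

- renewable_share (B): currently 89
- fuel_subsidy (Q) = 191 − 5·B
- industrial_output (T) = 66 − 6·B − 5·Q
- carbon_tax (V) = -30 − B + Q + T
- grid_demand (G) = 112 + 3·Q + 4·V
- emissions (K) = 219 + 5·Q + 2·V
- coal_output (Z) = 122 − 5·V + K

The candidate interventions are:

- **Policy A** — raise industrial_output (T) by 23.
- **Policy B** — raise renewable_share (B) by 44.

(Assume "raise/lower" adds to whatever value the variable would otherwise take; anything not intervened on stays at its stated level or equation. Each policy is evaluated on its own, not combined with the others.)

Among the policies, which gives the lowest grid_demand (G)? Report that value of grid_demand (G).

Policy A (T + 23):
  B = 89
  Q = 191 − 5·89 = -254
  T = 66 − 6·89 − 5·(-254) (+23 from intervention) = 825
  V = -30 − 89 + (-254) + 825 = 452
  G = 112 + 3·(-254) + 4·452 = 1158
Policy B (B + 44):
  B = 89 + 44 = 133
  Q = 191 − 5·133 = -474
  T = 66 − 6·133 − 5·(-474) = 1638
  V = -30 − 133 + (-474) + 1638 = 1001
  G = 112 + 3·(-474) + 4·1001 = 2694
Comparing — Policy A: G=1158, Policy B: G=2694. Lowest is 1158 (Policy A).

1158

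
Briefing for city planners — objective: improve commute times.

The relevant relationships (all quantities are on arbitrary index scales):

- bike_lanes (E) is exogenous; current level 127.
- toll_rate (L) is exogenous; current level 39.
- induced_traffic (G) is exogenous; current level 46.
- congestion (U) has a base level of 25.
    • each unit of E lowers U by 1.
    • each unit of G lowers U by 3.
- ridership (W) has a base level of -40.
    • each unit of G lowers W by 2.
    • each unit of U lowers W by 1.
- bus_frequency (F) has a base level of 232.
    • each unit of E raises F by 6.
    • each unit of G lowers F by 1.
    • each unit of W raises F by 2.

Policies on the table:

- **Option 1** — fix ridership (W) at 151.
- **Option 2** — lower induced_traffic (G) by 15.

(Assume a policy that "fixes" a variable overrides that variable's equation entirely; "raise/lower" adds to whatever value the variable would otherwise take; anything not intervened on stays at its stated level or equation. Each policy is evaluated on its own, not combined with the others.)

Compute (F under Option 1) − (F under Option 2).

Option 1 (W := 151):
  E = 127
  G = 46
  U = 25 − 127 − 3·46 = -240
  W = 151
  F = 232 + 6·127 − 46 + 2·151 = 1250
Option 2 (G − 15):
  E = 127
  G = 46 − 15 = 31
  U = 25 − 127 − 3·31 = -195
  W = -40 − 2·31 − (-195) = 93
  F = 232 + 6·127 − 31 + 2·93 = 1149
F: 1250 − 1149 = 101

101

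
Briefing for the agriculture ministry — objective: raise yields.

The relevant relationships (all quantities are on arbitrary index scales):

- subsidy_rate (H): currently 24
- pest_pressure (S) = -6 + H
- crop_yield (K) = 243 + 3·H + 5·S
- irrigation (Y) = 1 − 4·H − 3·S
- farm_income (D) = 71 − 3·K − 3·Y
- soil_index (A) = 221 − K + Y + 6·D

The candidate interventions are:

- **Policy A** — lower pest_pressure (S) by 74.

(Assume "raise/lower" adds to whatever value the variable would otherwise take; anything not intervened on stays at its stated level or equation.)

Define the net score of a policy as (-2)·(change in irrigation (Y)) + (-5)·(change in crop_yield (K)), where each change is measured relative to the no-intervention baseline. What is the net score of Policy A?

1406

Baseline:
  H = 24
  S = -6 + 24 = 18
  K = 243 + 3·24 + 5·18 = 405
  Y = 1 − 4·24 − 3·18 = -149
Policy A (S − 74):
  H = 24
  S = -6 + 24 (−74 from intervention) = -56
  K = 243 + 3·24 + 5·(-56) = 35
  Y = 1 − 4·24 − 3·(-56) = 73
ΔY = 73 − (-149) = 222; ΔK = 35 − 405 = -370
Score = (-2)·222 + (-5)·(-370) = 1406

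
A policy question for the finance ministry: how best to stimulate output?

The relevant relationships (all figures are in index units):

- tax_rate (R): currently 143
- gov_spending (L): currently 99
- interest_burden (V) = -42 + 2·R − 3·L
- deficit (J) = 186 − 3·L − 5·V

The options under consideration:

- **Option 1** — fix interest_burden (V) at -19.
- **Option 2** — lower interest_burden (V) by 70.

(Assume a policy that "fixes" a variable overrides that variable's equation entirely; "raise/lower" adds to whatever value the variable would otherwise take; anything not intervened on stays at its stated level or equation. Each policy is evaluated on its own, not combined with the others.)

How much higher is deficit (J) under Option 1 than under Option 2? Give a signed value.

Option 1 (V := -19):
  R = 143
  L = 99
  V = -19
  J = 186 − 3·99 − 5·(-19) = -16
Option 2 (V − 70):
  R = 143
  L = 99
  V = -42 + 2·143 − 3·99 (−70 from intervention) = -123
  J = 186 − 3·99 − 5·(-123) = 504
J: -16 − 504 = -520

-520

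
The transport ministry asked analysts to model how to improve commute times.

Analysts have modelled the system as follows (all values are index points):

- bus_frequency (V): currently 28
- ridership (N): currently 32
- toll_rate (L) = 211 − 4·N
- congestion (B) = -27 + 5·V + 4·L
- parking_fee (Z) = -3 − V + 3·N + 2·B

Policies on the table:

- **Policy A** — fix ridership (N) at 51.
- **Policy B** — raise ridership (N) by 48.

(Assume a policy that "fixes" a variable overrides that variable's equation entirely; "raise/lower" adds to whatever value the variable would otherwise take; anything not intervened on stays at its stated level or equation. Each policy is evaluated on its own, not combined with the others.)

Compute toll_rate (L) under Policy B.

Policy B (N + 48):
  N = 32 + 48 = 80
  L = 211 − 4·80 = -109

-109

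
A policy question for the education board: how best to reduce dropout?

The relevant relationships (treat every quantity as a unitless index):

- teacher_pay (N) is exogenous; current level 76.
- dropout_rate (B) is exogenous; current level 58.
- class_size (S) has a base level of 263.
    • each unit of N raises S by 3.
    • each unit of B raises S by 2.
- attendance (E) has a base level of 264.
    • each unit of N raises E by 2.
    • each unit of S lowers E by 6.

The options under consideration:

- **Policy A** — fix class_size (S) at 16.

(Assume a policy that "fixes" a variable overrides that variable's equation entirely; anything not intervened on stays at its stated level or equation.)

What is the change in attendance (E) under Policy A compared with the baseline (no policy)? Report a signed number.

Baseline:
  N = 76
  B = 58
  S = 263 + 3·76 + 2·58 = 607
  E = 264 + 2·76 − 6·607 = -3226
Policy A (S := 16):
  N = 76
  B = 58
  S = 16
  E = 264 + 2·76 − 6·16 = 320
Change in E: 320 − (-3226) = 3546

3546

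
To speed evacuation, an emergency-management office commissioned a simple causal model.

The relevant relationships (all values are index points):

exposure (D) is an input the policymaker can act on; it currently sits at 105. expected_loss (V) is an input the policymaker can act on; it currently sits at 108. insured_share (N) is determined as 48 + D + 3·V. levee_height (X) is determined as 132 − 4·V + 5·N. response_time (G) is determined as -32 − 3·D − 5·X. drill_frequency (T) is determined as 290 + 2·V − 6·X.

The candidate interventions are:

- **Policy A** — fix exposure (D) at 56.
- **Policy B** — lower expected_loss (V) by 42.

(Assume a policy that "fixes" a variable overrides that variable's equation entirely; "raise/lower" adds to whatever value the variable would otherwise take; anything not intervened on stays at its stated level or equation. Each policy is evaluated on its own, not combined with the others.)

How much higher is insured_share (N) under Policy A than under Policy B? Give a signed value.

Policy A (D := 56):
  D = 56
  V = 108
  N = 48 + 56 + 3·108 = 428
Policy B (V − 42):
  D = 105
  V = 108 − 42 = 66
  N = 48 + 105 + 3·66 = 351
N: 428 − 351 = 77

77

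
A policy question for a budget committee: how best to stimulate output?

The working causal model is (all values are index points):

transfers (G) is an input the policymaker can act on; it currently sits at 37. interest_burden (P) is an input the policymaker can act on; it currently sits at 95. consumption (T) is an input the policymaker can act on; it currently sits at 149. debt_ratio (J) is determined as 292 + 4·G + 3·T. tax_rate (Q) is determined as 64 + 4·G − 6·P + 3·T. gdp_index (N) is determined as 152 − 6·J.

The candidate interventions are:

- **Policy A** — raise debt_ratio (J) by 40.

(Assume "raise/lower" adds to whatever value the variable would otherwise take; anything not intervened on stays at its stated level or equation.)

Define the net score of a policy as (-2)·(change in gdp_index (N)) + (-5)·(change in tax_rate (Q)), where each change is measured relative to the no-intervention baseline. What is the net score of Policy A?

480

Baseline:
  G = 37
  P = 95
  T = 149
  J = 292 + 4·37 + 3·149 = 887
  Q = 64 + 4·37 − 6·95 + 3·149 = 89
  N = 152 − 6·887 = -5170
Policy A (J + 40):
  G = 37
  P = 95
  T = 149
  J = 292 + 4·37 + 3·149 (+40 from intervention) = 927
  Q = 64 + 4·37 − 6·95 + 3·149 = 89
  N = 152 − 6·927 = -5410
ΔN = -5410 − (-5170) = -240; ΔQ = 89 − 89 = 0
Score = (-2)·(-240) + (-5)·0 = 480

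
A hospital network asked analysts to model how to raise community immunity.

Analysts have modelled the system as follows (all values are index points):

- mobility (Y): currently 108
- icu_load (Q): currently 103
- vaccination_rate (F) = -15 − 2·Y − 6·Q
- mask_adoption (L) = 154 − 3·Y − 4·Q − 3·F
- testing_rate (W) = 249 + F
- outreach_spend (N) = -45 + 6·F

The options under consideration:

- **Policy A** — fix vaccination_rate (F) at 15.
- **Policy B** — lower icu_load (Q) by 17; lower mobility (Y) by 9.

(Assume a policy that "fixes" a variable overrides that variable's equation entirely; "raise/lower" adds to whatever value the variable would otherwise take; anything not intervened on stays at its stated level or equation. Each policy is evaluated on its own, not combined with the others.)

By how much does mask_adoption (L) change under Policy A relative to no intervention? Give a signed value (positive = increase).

-2592

Baseline:
  Y = 108
  Q = 103
  F = -15 − 2·108 − 6·103 = -849
  L = 154 − 3·108 − 4·103 − 3·(-849) = 1965
Policy A (F := 15):
  Y = 108
  Q = 103
  F = 15
  L = 154 − 3·108 − 4·103 − 3·15 = -627
Change in L: -627 − 1965 = -2592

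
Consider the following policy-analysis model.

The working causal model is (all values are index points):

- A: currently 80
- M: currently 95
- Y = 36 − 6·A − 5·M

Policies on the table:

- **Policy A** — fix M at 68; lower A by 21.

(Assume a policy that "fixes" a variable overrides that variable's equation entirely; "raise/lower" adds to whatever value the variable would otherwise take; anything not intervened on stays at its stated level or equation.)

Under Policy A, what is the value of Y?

-658

Policy A (M := 68, A − 21):
  A = 80 − 21 = 59
  M = 68
  Y = 36 − 6·59 − 5·68 = -658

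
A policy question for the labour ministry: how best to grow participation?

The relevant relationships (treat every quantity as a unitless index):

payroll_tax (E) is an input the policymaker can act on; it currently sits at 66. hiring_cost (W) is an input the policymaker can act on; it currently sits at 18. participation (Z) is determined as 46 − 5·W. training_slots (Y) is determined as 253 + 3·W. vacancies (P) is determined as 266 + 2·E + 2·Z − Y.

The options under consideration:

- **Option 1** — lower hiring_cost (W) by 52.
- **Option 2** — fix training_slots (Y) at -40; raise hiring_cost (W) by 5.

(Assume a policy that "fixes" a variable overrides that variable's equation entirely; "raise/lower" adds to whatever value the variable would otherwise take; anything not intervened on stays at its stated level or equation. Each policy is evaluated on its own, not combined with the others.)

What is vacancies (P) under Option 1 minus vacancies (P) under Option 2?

379

Option 1 (W − 52):
  E = 66
  W = 18 − 52 = -34
  Z = 46 − 5·(-34) = 216
  Y = 253 + 3·(-34) = 151
  P = 266 + 2·66 + 2·216 − 151 = 679
Option 2 (Y := -40, W + 5):
  E = 66
  W = 18 + 5 = 23
  Z = 46 − 5·23 = -69
  Y = -40
  P = 266 + 2·66 + 2·(-69) − (-40) = 300
P: 679 − 300 = 379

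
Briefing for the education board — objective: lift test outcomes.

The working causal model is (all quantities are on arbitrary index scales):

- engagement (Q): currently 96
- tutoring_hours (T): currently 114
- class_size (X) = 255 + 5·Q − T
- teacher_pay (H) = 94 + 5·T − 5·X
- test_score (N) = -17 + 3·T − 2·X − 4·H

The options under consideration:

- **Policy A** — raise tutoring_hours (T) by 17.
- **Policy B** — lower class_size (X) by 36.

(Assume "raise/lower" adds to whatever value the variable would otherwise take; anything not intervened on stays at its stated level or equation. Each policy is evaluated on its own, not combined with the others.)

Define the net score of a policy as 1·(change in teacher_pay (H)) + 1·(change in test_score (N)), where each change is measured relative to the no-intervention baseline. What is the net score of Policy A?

Baseline:
  Q = 96
  T = 114
  X = 255 + 5·96 − 114 = 621
  H = 94 + 5·114 − 5·621 = -2441
  N = -17 + 3·114 − 2·621 − 4·(-2441) = 8847
Policy A (T + 17):
  Q = 96
  T = 114 + 17 = 131
  X = 255 + 5·96 − 131 = 604
  H = 94 + 5·131 − 5·604 = -2271
  N = -17 + 3·131 − 2·604 − 4·(-2271) = 8252
ΔH = -2271 − (-2441) = 170; ΔN = 8252 − 8847 = -595
Score = 1·170 + 1·(-595) = -425

-425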